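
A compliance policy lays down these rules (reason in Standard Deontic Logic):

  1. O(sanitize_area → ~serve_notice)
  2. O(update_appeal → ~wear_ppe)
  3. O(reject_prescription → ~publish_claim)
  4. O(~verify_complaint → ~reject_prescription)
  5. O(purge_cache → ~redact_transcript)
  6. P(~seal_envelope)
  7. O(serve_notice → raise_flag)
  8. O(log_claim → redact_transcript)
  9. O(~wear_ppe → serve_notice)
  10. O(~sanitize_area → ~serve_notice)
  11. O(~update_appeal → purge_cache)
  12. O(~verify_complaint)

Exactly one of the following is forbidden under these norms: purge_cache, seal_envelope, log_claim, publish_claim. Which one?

Premises 1 and 10 cover both cases: O(sanitize_area → ~serve_notice) and O(~sanitize_area → ~serve_notice). Since sanitize_area ∨ ~sanitize_area is a tautology, O(~serve_notice) follows.
Premise 9 is O(~wear_ppe → serve_notice); contrapositively O(~serve_notice → wear_ppe). Since O(~serve_notice) holds, K gives O(wear_ppe).
The contrapositive of premise 2 (O(update_appeal → ~wear_ppe)) is O(wear_ppe → ~update_appeal), and O(wear_ppe) is already established, so O(~update_appeal).
From O(~update_appeal) and premise 11, O(~update_appeal → purge_cache), we obtain O(purge_cache).
Premise 5 is O(purge_cache → ~redact_transcript); since O(purge_cache), deontic closure gives O(~redact_transcript).
Premise 8 is O(log_claim → redact_transcript); contrapositively O(~redact_transcript → ~log_claim). Since O(~redact_transcript) holds, K gives O(~log_claim).
So O(~log_claim) holds, i.e. log_claim is forbidden. None of the other listed options is forbidden under the premises.

log_claim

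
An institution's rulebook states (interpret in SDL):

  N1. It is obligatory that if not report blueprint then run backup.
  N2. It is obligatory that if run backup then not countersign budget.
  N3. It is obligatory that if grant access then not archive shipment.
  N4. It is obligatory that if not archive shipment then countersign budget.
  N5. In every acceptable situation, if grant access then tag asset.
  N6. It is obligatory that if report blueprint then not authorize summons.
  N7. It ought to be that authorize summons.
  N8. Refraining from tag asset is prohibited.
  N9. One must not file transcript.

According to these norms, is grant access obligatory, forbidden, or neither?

Premise 7 gives O(authorize_summons).
The contrapositive of premise 6 (O(report_blueprint → ¬authorize_summons)) is O(authorize_summons → ¬report_blueprint), and O(authorize_summons) is already established, so O(¬report_blueprint).
Applying K to premise 1 (O(¬report_blueprint → run_backup)) and O(¬report_blueprint) yields O(run_backup).
With premise 2, O(run_backup → ¬countersign_budget), the K-axiom yields O(¬countersign_budget).
Premise 4 is O(¬archive_shipment → countersign_budget); contrapositively O(¬countersign_budget → archive_shipment). Since O(¬countersign_budget) holds, K gives O(archive_shipment).
Premise 3, O(grant_access → ¬archive_shipment), contraposes to O(archive_shipment → ¬grant_access); with O(archive_shipment) we get O(¬grant_access).
Premises 5, 8, 9 do not contribute to this derivation.
Thus O(¬grant_access), which is F(grant_access): grant_access is forbidden.

Forbidden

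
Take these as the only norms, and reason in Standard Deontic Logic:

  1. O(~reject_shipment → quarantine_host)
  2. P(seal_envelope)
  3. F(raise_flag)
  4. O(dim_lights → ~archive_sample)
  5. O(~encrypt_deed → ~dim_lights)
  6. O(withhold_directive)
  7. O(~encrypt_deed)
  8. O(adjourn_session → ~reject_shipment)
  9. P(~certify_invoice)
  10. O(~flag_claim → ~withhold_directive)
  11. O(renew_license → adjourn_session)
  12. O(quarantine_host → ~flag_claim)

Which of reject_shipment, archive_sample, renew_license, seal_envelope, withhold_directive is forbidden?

renew_license

Premise 6 states O(withhold_directive) outright.
Premise 10 is O(~flag_claim → ~withhold_directive); contrapositively O(withhold_directive → flag_claim). Since O(withhold_directive) holds, K gives O(flag_claim).
Premise 12 is O(quarantine_host → ~flag_claim); contrapositively O(flag_claim → ~quarantine_host). Since O(flag_claim) holds, K gives O(~quarantine_host).
Premise 1 is O(~reject_shipment → quarantine_host); contrapositively O(~quarantine_host → reject_shipment). Since O(~quarantine_host) holds, K gives O(reject_shipment).
The contrapositive of premise 8 (O(adjourn_session → ~reject_shipment)) is O(reject_shipment → ~adjourn_session), and O(reject_shipment) is already established, so O(~adjourn_session).
Premise 11 is O(renew_license → adjourn_session); contrapositively O(~adjourn_session → ~renew_license). Since O(~adjourn_session) holds, K gives O(~renew_license).
So O(~renew_license) holds, i.e. renew_license is forbidden. None of the other listed options is forbidden under the premises.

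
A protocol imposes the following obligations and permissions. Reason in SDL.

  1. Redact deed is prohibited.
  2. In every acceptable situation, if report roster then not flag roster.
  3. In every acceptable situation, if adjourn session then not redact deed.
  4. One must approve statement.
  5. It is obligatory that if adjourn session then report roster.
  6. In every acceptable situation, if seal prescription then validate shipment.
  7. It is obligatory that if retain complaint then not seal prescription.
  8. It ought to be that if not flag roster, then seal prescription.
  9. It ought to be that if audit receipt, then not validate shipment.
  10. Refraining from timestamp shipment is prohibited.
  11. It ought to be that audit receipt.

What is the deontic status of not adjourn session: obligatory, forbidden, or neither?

Obligatory

From premise 11 we have O(audit_receipt).
From O(audit_receipt) and premise 9, O(audit_receipt → ¬validate_shipment), we obtain O(¬validate_shipment).
Premise 6 is O(seal_prescription → validate_shipment); contrapositively O(¬validate_shipment → ¬seal_prescription). Since O(¬validate_shipment) holds, K gives O(¬seal_prescription).
Premise 8 is O(¬flag_roster → seal_prescription); contrapositively O(¬seal_prescription → flag_roster). Since O(¬seal_prescription) holds, K gives O(flag_roster).
Premise 2 is O(report_roster → ¬flag_roster); contrapositively O(flag_roster → ¬report_roster). Since O(flag_roster) holds, K gives O(¬report_roster).
Premise 5, O(adjourn_session → report_roster), contraposes to O(¬report_roster → ¬adjourn_session); with O(¬report_roster) we get O(¬adjourn_session).
Premises 1, 3, 4, 7, 10 do not contribute to this derivation.
Hence ¬adjourn_session is obligatory.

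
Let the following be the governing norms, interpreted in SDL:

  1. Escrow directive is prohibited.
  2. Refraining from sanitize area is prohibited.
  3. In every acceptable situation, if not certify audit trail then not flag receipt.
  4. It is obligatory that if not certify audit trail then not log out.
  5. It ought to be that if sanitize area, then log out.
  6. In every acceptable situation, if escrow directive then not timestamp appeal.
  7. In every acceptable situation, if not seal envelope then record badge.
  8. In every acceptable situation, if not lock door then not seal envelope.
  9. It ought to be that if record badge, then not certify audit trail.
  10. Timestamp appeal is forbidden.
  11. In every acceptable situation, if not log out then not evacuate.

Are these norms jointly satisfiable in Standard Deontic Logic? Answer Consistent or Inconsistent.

Consistent

Premise 6 is O(escrow_directive → ¬timestamp_appeal); even if O(¬timestamp_appeal) held, inferring O(escrow_directive) would be affirming the consequent — invalid.
So O(escrow_directive) is not derivable, and the apparent clash with O(¬escrow_directive) does not arise.
A world satisfying every obligation exists (e.g. certify_audit_trail=true, escrow_directive=false, evacuate=false, flag_receipt=false, lock_door=true, log_out=true, record_badge=false, sanitize_area=true, seal_envelope=true, timestamp_appeal=false); no atom is both obligatory and forbidden, so the set is consistent.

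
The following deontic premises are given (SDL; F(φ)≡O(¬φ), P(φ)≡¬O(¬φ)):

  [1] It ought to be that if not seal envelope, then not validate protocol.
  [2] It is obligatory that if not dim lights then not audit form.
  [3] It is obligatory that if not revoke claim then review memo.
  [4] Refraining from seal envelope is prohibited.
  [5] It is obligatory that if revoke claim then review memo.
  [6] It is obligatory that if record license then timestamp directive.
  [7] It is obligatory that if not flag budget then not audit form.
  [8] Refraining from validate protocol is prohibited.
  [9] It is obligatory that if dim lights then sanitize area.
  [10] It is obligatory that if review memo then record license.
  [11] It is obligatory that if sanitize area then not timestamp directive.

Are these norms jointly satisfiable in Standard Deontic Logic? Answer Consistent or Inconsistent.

Consistent

Premise 1 is O(¬seal_envelope → ¬validate_protocol), but O(¬seal_envelope) is not derivable from the premises, so it does not yield O(¬validate_protocol).
So O(¬validate_protocol) is not derivable, and the apparent clash with O(validate_protocol) does not arise.
A world satisfying every obligation exists (e.g. audit_form=false, dim_lights=false, flag_budget=false, record_license=true, review_memo=true, revoke_claim=false, sanitize_area=false, seal_envelope=true, timestamp_directive=true, validate_protocol=true); no atom is both obligatory and forbidden, so the set is consistent.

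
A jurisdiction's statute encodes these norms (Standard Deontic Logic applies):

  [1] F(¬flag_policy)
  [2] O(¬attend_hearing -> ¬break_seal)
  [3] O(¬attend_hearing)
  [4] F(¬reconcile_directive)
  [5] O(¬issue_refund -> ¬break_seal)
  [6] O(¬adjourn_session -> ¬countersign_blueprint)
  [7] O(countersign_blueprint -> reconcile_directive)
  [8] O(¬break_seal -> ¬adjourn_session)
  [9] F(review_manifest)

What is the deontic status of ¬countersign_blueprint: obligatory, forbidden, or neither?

Obligatory

From premise 3 we have O(¬attend_hearing).
From O(¬attend_hearing) and premise 2, O(¬attend_hearing -> ¬break_seal), we obtain O(¬break_seal).
Premise 8 is O(¬break_seal -> ¬adjourn_session); since O(¬break_seal), deontic closure gives O(¬adjourn_session).
With premise 6, O(¬adjourn_session -> ¬countersign_blueprint), the K-axiom yields O(¬countersign_blueprint).
Premises 1, 4, 5, 7, 9 do not contribute to this derivation.
Hence ¬countersign_blueprint is obligatory.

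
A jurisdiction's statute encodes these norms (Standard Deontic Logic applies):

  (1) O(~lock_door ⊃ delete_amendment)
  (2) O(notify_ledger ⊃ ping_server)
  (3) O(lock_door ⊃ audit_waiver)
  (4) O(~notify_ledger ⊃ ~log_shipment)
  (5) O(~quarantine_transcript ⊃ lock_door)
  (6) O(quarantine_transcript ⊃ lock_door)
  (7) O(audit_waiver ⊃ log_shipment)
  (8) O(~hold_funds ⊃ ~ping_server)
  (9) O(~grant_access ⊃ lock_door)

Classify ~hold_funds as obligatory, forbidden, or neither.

Forbidden

By case analysis on ~quarantine_transcript: premise 5 gives O(~quarantine_transcript ⊃ lock_door) and premise 6 gives O(quarantine_transcript ⊃ lock_door), so O(lock_door) either way.
Premise 3 is O(lock_door ⊃ audit_waiver); since O(lock_door), deontic closure gives O(audit_waiver).
With premise 7, O(audit_waiver ⊃ log_shipment), the K-axiom yields O(log_shipment).
Premise 4, O(~notify_ledger ⊃ ~log_shipment), contraposes to O(log_shipment ⊃ notify_ledger); with O(log_shipment) we get O(notify_ledger).
With premise 2, O(notify_ledger ⊃ ping_server), the K-axiom yields O(ping_server).
The contrapositive of premise 8 (O(~hold_funds ⊃ ~ping_server)) is O(ping_server ⊃ hold_funds), and O(ping_server) is already established, so O(hold_funds).
Premises 1, 9 do not contribute to this derivation.
Thus O(hold_funds), which is F(~hold_funds): ~hold_funds is forbidden.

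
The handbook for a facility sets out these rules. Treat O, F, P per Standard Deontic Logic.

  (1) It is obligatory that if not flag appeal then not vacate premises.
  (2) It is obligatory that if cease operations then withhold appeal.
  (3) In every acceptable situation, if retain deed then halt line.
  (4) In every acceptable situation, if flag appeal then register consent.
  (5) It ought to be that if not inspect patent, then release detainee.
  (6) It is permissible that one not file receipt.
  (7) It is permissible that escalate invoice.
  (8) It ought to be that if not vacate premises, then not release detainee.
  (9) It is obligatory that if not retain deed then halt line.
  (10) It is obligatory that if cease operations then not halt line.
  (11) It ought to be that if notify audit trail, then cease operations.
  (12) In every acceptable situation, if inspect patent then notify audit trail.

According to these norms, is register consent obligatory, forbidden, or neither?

Obligatory

Premises 9 and 3 are O(¬retain_deed → halt_line) and O(retain_deed → halt_line); every ideal world satisfies ¬retain_deed or retain_deed, so in either case halt_line holds — hence O(halt_line).
Premise 10, O(cease_operations → ¬halt_line), contraposes to O(halt_line → ¬cease_operations); with O(halt_line) we get O(¬cease_operations).
Premise 11, O(notify_audit_trail → cease_operations), contraposes to O(¬cease_operations → ¬notify_audit_trail); with O(¬cease_operations) we get O(¬notify_audit_trail).
Premise 12 is O(inspect_patent → notify_audit_trail); contrapositively O(¬notify_audit_trail → ¬inspect_patent). Since O(¬notify_audit_trail) holds, K gives O(¬inspect_patent).
With premise 5, O(¬inspect_patent → release_detainee), the K-axiom yields O(release_detainee).
Premise 8, O(¬vacate_premises → ¬release_detainee), contraposes to O(release_detainee → vacate_premises); with O(release_detainee) we get O(vacate_premises).
Premise 1 is O(¬flag_appeal → ¬vacate_premises); contrapositively O(vacate_premises → flag_appeal). Since O(vacate_premises) holds, K gives O(flag_appeal).
With premise 4, O(flag_appeal → register_consent), the K-axiom yields O(register_consent).
Premises 2, 6, 7 do not contribute to this derivation.
Hence register_consent is obligatory.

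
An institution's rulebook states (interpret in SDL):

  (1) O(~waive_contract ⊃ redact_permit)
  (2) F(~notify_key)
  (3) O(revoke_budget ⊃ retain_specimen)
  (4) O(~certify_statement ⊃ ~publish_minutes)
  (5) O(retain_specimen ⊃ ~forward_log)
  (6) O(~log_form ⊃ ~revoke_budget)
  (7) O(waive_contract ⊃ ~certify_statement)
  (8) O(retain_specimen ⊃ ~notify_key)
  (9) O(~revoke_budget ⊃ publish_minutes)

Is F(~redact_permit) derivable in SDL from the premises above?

Premise 2, F(~notify_key), is equivalent to O(notify_key).
Premise 8, O(retain_specimen ⊃ ~notify_key), contraposes to O(notify_key ⊃ ~retain_specimen); with O(notify_key) we get O(~retain_specimen).
The contrapositive of premise 3 (O(revoke_budget ⊃ retain_specimen)) is O(~retain_specimen ⊃ ~revoke_budget), and O(~retain_specimen) is already established, so O(~revoke_budget).
With premise 9, O(~revoke_budget ⊃ publish_minutes), the K-axiom yields O(publish_minutes).
Premise 4 is O(~certify_statement ⊃ ~publish_minutes); contrapositively O(publish_minutes ⊃ certify_statement). Since O(publish_minutes) holds, K gives O(certify_statement).
Premise 7 is O(waive_contract ⊃ ~certify_statement); contrapositively O(certify_statement ⊃ ~waive_contract). Since O(certify_statement) holds, K gives O(~waive_contract).
Applying K to premise 1 (O(~waive_contract ⊃ redact_permit)) and O(~waive_contract) yields O(redact_permit).
Premises 5, 6 do not contribute to this derivation.
So O(redact_permit) holds, i.e. F(~redact_permit). The claim follows.

Yes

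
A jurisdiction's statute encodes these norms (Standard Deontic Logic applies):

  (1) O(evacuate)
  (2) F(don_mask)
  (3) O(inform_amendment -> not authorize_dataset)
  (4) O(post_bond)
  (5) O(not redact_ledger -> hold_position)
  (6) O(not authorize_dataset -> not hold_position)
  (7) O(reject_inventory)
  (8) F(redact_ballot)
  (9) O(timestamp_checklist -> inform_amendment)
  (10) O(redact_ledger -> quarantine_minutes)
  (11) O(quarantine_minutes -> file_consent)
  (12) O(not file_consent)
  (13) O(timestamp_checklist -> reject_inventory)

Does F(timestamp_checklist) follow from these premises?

From premise 12 we have O(not file_consent).
Premise 11, O(quarantine_minutes -> file_consent), contraposes to O(not file_consent -> not quarantine_minutes); with O(not file_consent) we get O(not quarantine_minutes).
Premise 10, O(redact_ledger -> quarantine_minutes), contraposes to O(not quarantine_minutes -> not redact_ledger); with O(not quarantine_minutes) we get O(not redact_ledger).
With premise 5, O(not redact_ledger -> hold_position), the K-axiom yields O(hold_position).
Premise 6 is O(not authorize_dataset -> not hold_position); contrapositively O(hold_position -> authorize_dataset). Since O(hold_position) holds, K gives O(authorize_dataset).
Premise 3 is O(inform_amendment -> not authorize_dataset); contrapositively O(authorize_dataset -> not inform_amendment). Since O(authorize_dataset) holds, K gives O(not inform_amendment).
Premise 9 is O(timestamp_checklist -> inform_amendment); contrapositively O(not inform_amendment -> not timestamp_checklist). Since O(not inform_amendment) holds, K gives O(not timestamp_checklist).
Premises 1, 2, 4, 7, 8, 13 do not contribute to this derivation.
So O(not timestamp_checklist) holds, i.e. F(timestamp_checklist). The claim follows.

Yes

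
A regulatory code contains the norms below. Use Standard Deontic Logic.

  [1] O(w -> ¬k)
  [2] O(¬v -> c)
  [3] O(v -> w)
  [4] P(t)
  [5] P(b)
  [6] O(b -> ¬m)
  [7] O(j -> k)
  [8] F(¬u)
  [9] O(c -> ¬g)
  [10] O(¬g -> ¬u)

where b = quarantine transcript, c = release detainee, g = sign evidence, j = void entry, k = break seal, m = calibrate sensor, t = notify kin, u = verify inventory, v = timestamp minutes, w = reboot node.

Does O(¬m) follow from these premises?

Premise 6 is O(b -> ¬m), but O(b) is not derivable from the premises (the permission P(b) asserts only ¬O(¬b), not O(b)), so it does not yield O(¬m).
No other premise forces O(¬m). An ideal world satisfying every premise can still have ¬m false, so O(¬m) is not derivable.

No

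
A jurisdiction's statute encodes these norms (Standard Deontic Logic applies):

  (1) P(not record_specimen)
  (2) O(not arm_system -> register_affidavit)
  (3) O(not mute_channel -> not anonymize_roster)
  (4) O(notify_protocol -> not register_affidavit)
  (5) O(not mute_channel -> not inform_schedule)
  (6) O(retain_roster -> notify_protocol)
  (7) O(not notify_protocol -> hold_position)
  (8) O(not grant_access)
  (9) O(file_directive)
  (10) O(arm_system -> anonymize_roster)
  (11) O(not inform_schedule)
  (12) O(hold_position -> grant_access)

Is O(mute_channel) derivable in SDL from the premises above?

Premise 8 gives O(not grant_access).
Premise 12 is O(hold_position -> grant_access); contrapositively O(not grant_access -> not hold_position). Since O(not grant_access) holds, K gives O(not hold_position).
Premise 7 is O(not notify_protocol -> hold_position); contrapositively O(not hold_position -> notify_protocol). Since O(not hold_position) holds, K gives O(notify_protocol).
With premise 4, O(notify_protocol -> not register_affidavit), the K-axiom yields O(not register_affidavit).
The contrapositive of premise 2 (O(not arm_system -> register_affidavit)) is O(not register_affidavit -> arm_system), and O(not register_affidavit) is already established, so O(arm_system).
Premise 10 is O(arm_system -> anonymize_roster); since O(arm_system), deontic closure gives O(anonymize_roster).
Premise 3, O(not mute_channel -> not anonymize_roster), contraposes to O(anonymize_roster -> mute_channel); with O(anonymize_roster) we get O(mute_channel).
Premises 1, 5, 6, 9, 11 do not contribute to this derivation.
So O(mute_channel) follows.

Yes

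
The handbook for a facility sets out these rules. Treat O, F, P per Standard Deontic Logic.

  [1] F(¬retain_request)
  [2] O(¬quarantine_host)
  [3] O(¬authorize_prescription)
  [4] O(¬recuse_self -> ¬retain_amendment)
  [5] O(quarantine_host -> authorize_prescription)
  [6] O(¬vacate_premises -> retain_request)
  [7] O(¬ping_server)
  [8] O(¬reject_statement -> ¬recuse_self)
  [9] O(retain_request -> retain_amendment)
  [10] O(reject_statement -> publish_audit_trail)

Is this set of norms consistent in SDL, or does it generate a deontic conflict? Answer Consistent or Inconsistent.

Consistent

Premise 5 is O(quarantine_host -> authorize_prescription), but O(quarantine_host) is not derivable from the premises, so it does not yield O(authorize_prescription).
So O(authorize_prescription) is not derivable, and the apparent clash with O(¬authorize_prescription) does not arise.
A world satisfying every obligation exists (e.g. authorize_prescription=false, ping_server=false, publish_audit_trail=true, quarantine_host=false, recuse_self=true, reject_statement=true, retain_amendment=true, retain_request=true, vacate_premises=false); no atom is both obligatory and forbidden, so the set is consistent.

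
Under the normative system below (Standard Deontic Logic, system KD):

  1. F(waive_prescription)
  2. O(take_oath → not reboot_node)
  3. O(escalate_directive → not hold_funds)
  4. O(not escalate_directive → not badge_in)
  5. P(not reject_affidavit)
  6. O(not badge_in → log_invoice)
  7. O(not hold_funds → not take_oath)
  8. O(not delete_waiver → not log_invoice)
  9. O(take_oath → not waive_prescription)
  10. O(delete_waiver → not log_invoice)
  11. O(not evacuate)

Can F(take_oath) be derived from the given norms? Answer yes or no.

Yes

By case analysis on not delete_waiver: premise 8 gives O(not delete_waiver → not log_invoice) and premise 10 gives O(delete_waiver → not log_invoice), so O(not log_invoice) either way.
The contrapositive of premise 6 (O(not badge_in → log_invoice)) is O(not log_invoice → badge_in), and O(not log_invoice) is already established, so O(badge_in).
Premise 4, O(not escalate_directive → not badge_in), contraposes to O(badge_in → escalate_directive); with O(badge_in) we get O(escalate_directive).
Premise 3 is O(escalate_directive → not hold_funds); since O(escalate_directive), deontic closure gives O(not hold_funds).
Applying K to premise 7 (O(not hold_funds → not take_oath)) and O(not hold_funds) yields O(not take_oath).
Premises 1, 2, 5, 9, 11 do not contribute to this derivation.
So O(not take_oath) holds, i.e. F(take_oath). The claim follows.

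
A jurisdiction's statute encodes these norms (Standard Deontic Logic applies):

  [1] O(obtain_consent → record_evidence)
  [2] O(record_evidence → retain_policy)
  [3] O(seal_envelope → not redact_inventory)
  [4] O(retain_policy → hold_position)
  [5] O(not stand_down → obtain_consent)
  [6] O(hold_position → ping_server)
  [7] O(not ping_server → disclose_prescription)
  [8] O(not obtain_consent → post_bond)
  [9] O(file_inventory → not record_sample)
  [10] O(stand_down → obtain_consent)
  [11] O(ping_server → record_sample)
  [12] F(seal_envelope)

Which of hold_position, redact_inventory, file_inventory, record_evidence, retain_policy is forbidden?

Premises 10 and 5 are O(stand_down → obtain_consent) and O(not stand_down → obtain_consent); every ideal world satisfies stand_down or not stand_down, so in either case obtain_consent holds — hence O(obtain_consent).
From O(obtain_consent) and premise 1, O(obtain_consent → record_evidence), we obtain O(record_evidence).
Applying K to premise 2 (O(record_evidence → retain_policy)) and O(record_evidence) yields O(retain_policy).
From O(retain_policy) and premise 4, O(retain_policy → hold_position), we obtain O(hold_position).
Premise 6 is O(hold_position → ping_server); since O(hold_position), deontic closure gives O(ping_server).
From O(ping_server) and premise 11, O(ping_server → record_sample), we obtain O(record_sample).
Premise 9, O(file_inventory → not record_sample), contraposes to O(record_sample → not file_inventory); with O(record_sample) we get O(not file_inventory).
So O(not file_inventory) holds, i.e. file_inventory is forbidden. None of the other listed options is forbidden under the premises.

file_inventory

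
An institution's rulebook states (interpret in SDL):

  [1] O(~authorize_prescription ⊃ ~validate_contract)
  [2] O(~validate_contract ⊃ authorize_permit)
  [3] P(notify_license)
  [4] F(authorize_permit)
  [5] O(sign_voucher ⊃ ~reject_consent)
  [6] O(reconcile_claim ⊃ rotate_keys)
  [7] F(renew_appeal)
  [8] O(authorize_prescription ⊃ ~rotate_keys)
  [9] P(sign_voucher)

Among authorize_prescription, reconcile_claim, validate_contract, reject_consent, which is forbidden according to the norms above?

reconcile_claim

Premise 4, F(authorize_permit), is equivalent to O(~authorize_permit).
Premise 2 is O(~validate_contract ⊃ authorize_permit); contrapositively O(~authorize_permit ⊃ validate_contract). Since O(~authorize_permit) holds, K gives O(validate_contract).
Premise 1, O(~authorize_prescription ⊃ ~validate_contract), contraposes to O(validate_contract ⊃ authorize_prescription); with O(validate_contract) we get O(authorize_prescription).
Premise 8 is O(authorize_prescription ⊃ ~rotate_keys); since O(authorize_prescription), deontic closure gives O(~rotate_keys).
The contrapositive of premise 6 (O(reconcile_claim ⊃ rotate_keys)) is O(~rotate_keys ⊃ ~reconcile_claim), and O(~rotate_keys) is already established, so O(~reconcile_claim).
So O(~reconcile_claim) holds, i.e. reconcile_claim is forbidden. None of the other listed options is forbidden under the premises.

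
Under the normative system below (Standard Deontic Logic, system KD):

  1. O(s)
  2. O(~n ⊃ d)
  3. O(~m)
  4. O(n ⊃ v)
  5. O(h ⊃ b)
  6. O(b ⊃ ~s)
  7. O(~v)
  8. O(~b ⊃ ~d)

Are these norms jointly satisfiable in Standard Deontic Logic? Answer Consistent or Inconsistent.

Inconsistent

From premise 7 we have O(~v).
Premise 4, O(n ⊃ v), contraposes to O(~v ⊃ ~n); with O(~v) we get O(~n).
From O(~n) and premise 2, O(~n ⊃ d), we obtain O(d).
Premise 8 is O(~b ⊃ ~d); contrapositively O(d ⊃ b). Since O(d) holds, K gives O(b).
From O(b) and premise 6, O(b ⊃ ~s), we obtain O(~s).
But premise 1 directly asserts O(s).
We now have both O(~s) and O(s) — s is simultaneously obligatory and forbidden, violating the D-axiom.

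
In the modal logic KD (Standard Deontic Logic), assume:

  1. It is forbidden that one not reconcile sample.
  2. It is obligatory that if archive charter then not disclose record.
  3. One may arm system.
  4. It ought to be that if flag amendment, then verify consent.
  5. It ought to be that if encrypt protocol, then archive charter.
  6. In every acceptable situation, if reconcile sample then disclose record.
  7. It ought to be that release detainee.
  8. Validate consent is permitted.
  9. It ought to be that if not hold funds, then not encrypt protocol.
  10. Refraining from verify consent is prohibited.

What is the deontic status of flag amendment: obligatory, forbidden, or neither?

Premise 4 is O(flag_amendment → verify_consent); even if O(verify_consent) held, inferring O(flag_amendment) would be affirming the consequent — invalid.
No premise or chain of K-axiom applications forces O(flag_amendment), and none forces O(¬flag_amendment). So flag_amendment is neither obligatory nor forbidden under these norms.

Neither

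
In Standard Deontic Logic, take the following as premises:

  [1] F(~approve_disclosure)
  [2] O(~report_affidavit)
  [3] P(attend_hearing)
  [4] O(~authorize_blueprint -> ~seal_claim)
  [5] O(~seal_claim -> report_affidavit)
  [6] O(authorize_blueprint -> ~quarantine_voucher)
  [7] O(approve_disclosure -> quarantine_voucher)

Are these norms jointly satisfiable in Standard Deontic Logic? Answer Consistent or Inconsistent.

Inconsistent

Premise 2 states O(~report_affidavit) outright.
The contrapositive of premise 5 (O(~seal_claim -> report_affidavit)) is O(~report_affidavit -> seal_claim), and O(~report_affidavit) is already established, so O(seal_claim).
Premise 4 is O(~authorize_blueprint -> ~seal_claim); contrapositively O(seal_claim -> authorize_blueprint). Since O(seal_claim) holds, K gives O(authorize_blueprint).
Applying K to premise 6 (O(authorize_blueprint -> ~quarantine_voucher)) and O(authorize_blueprint) yields O(~quarantine_voucher).
The contrapositive of premise 7 (O(approve_disclosure -> quarantine_voucher)) is O(~quarantine_voucher -> ~approve_disclosure), and O(~quarantine_voucher) is already established, so O(~approve_disclosure).
However, F(~approve_disclosure) at premise 1 amounts to O(approve_disclosure).
We now have both O(~approve_disclosure) and O(approve_disclosure) — approve_disclosure is simultaneously obligatory and forbidden, violating the D-axiom.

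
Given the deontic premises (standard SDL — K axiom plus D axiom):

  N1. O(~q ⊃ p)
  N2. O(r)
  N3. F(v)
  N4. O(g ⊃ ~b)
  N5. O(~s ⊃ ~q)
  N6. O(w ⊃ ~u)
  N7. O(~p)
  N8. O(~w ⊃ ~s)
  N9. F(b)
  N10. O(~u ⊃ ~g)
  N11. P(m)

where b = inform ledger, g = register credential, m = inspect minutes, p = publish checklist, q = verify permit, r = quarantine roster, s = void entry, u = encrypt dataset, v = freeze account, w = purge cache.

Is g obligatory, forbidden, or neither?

Forbidden

Premise 7 states O(~p) outright.
Premise 1, O(~q ⊃ p), contraposes to O(~p ⊃ q); with O(~p) we get O(q).
Premise 5 is O(~s ⊃ ~q); contrapositively O(q ⊃ s). Since O(q) holds, K gives O(s).
Premise 8 is O(~w ⊃ ~s); contrapositively O(s ⊃ w). Since O(s) holds, K gives O(w).
From O(w) and premise 6, O(w ⊃ ~u), we obtain O(~u).
Premise 10 is O(~u ⊃ ~g); since O(~u), deontic closure gives O(~g).
Premises 2, 3, 4, 9, 11 do not contribute to this derivation.
Thus O(~g), which is F(g): g is forbidden.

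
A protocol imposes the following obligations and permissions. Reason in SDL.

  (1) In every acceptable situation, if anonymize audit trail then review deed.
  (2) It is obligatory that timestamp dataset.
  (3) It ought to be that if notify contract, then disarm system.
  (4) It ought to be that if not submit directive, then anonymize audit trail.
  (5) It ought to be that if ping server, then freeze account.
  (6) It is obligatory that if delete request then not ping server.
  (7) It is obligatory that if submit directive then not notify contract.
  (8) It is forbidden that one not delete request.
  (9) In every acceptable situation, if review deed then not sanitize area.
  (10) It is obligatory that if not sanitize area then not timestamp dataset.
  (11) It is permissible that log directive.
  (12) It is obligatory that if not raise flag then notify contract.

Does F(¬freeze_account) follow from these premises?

No

Premise 5 is O(ping_server → freeze_account), but O(ping_server) is not derivable from the premises, so it does not yield O(freeze_account).
No other premise forces O(freeze_account). An ideal world satisfying every premise can still have ¬freeze_account true, so F(¬freeze_account) is not derivable.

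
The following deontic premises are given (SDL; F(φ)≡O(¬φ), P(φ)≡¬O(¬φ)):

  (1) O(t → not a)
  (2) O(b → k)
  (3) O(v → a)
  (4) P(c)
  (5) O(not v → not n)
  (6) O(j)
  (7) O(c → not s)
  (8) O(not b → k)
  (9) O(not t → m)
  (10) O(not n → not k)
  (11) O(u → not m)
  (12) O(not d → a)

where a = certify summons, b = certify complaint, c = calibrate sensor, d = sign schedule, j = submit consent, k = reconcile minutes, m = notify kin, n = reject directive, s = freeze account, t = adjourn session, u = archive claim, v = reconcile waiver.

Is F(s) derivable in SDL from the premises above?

Premise 7 is O(c → not s), but O(c) is not derivable from the premises (the permission P(c) asserts only not O(not c), not O(c)), so it does not yield O(not s).
No other premise forces O(not s). An ideal world satisfying every premise can still have s true, so F(s) is not derivable.

No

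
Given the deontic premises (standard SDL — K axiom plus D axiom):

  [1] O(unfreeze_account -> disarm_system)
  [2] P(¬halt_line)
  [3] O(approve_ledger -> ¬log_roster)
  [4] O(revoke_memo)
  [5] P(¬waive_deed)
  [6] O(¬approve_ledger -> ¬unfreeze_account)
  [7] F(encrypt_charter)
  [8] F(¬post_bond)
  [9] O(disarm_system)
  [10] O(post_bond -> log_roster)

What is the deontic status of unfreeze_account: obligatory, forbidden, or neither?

Forbidden

Premise 8 is F(¬post_bond), i.e. O(post_bond).
Premise 10 is O(post_bond -> log_roster); since O(post_bond), deontic closure gives O(log_roster).
Premise 3, O(approve_ledger -> ¬log_roster), contraposes to O(log_roster -> ¬approve_ledger); with O(log_roster) we get O(¬approve_ledger).
With premise 6, O(¬approve_ledger -> ¬unfreeze_account), the K-axiom yields O(¬unfreeze_account).
Premises 1, 2, 4, 5, 7, 9 do not contribute to this derivation.
Thus O(¬unfreeze_account), which is F(unfreeze_account): unfreeze_account is forbidden.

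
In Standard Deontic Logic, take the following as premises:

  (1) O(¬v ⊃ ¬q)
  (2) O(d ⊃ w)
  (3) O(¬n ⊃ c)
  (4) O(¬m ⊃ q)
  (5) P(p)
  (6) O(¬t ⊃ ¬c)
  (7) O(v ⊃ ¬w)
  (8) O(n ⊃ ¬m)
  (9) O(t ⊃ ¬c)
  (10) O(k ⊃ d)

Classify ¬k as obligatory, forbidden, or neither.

By case analysis on t: premise 9 gives O(t ⊃ ¬c) and premise 6 gives O(¬t ⊃ ¬c), so O(¬c) either way.
Premise 3, O(¬n ⊃ c), contraposes to O(¬c ⊃ n); with O(¬c) we get O(n).
Applying K to premise 8 (O(n ⊃ ¬m)) and O(n) yields O(¬m).
With premise 4, O(¬m ⊃ q), the K-axiom yields O(q).
Premise 1 is O(¬v ⊃ ¬q); contrapositively O(q ⊃ v). Since O(q) holds, K gives O(v).
Applying K to premise 7 (O(v ⊃ ¬w)) and O(v) yields O(¬w).
The contrapositive of premise 2 (O(d ⊃ w)) is O(¬w ⊃ ¬d), and O(¬w) is already established, so O(¬d).
The contrapositive of premise 10 (O(k ⊃ d)) is O(¬d ⊃ ¬k), and O(¬d) is already established, so O(¬k).
Premise 5 does not contribute to this derivation.
Hence ¬k is obligatory.

Obligatory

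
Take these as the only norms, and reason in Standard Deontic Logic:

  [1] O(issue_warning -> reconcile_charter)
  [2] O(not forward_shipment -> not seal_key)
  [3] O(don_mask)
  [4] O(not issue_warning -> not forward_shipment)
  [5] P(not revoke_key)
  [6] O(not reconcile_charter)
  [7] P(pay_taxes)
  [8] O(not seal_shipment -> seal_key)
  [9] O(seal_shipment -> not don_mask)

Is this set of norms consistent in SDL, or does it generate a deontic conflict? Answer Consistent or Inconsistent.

Premise 3 states O(don_mask) outright.
Premise 9 is O(seal_shipment -> not don_mask); contrapositively O(don_mask -> not seal_shipment). Since O(don_mask) holds, K gives O(not seal_shipment).
From O(not seal_shipment) and premise 8, O(not seal_shipment -> seal_key), we obtain O(seal_key).
Premise 2, O(not forward_shipment -> not seal_key), contraposes to O(seal_key -> forward_shipment); with O(seal_key) we get O(forward_shipment).
Premise 4, O(not issue_warning -> not forward_shipment), contraposes to O(forward_shipment -> issue_warning); with O(forward_shipment) we get O(issue_warning).
Applying K to premise 1 (O(issue_warning -> reconcile_charter)) and O(issue_warning) yields O(reconcile_charter).
But premise 6 directly asserts O(not reconcile_charter).
We now have both O(reconcile_charter) and O(not reconcile_charter) — reconcile_charter is simultaneously obligatory and forbidden, violating the D-axiom.

Inconsistent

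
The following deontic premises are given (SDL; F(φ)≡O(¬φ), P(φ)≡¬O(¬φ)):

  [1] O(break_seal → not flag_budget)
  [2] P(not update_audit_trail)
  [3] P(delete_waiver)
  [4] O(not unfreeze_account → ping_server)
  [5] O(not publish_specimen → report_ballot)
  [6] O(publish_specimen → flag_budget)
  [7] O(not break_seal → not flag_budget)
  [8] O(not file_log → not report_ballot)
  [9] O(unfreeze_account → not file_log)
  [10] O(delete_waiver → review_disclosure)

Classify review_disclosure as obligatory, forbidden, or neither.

Neither

Premise 10 is O(delete_waiver → review_disclosure), but O(delete_waiver) is not derivable from the premises (the permission P(delete_waiver) asserts only not O(not delete_waiver), not O(delete_waiver)), so it does not yield O(review_disclosure).
No premise or chain of K-axiom applications forces O(review_disclosure), and none forces O(not review_disclosure). So review_disclosure is neither obligatory nor forbidden under these norms.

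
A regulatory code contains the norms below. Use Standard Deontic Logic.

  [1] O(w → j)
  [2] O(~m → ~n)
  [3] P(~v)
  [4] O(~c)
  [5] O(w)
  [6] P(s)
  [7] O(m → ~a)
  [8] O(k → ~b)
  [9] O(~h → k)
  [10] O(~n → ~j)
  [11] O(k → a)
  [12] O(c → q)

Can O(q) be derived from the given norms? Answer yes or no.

Premise 12 is O(c → q), but O(c) is not derivable from the premises, so it does not yield O(q).
No other premise forces O(q). An ideal world satisfying every premise can still have q false, so O(q) is not derivable.

No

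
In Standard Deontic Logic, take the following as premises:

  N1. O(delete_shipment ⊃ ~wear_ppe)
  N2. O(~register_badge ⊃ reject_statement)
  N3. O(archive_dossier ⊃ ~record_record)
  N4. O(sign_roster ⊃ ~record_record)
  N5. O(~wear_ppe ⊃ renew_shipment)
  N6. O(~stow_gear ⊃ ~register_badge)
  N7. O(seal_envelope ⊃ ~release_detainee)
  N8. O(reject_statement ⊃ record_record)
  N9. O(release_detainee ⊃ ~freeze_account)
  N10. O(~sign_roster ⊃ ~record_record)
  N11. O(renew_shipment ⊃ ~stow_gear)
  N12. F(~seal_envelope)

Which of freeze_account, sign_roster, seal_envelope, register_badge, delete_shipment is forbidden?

Premises 4 and 10 cover both cases: O(sign_roster ⊃ ~record_record) and O(~sign_roster ⊃ ~record_record). Since sign_roster ∨ ~sign_roster is a tautology, O(~record_record) follows.
Premise 8 is O(reject_statement ⊃ record_record); contrapositively O(~record_record ⊃ ~reject_statement). Since O(~record_record) holds, K gives O(~reject_statement).
The contrapositive of premise 2 (O(~register_badge ⊃ reject_statement)) is O(~reject_statement ⊃ register_badge), and O(~reject_statement) is already established, so O(register_badge).
Premise 6 is O(~stow_gear ⊃ ~register_badge); contrapositively O(register_badge ⊃ stow_gear). Since O(register_badge) holds, K gives O(stow_gear).
Premise 11, O(renew_shipment ⊃ ~stow_gear), contraposes to O(stow_gear ⊃ ~renew_shipment); with O(stow_gear) we get O(~renew_shipment).
Premise 5 is O(~wear_ppe ⊃ renew_shipment); contrapositively O(~renew_shipment ⊃ wear_ppe). Since O(~renew_shipment) holds, K gives O(wear_ppe).
Premise 1 is O(delete_shipment ⊃ ~wear_ppe); contrapositively O(wear_ppe ⊃ ~delete_shipment). Since O(wear_ppe) holds, K gives O(~delete_shipment).
So O(~delete_shipment) holds, i.e. delete_shipment is forbidden. None of the other listed options is forbidden under the premises.

delete_shipment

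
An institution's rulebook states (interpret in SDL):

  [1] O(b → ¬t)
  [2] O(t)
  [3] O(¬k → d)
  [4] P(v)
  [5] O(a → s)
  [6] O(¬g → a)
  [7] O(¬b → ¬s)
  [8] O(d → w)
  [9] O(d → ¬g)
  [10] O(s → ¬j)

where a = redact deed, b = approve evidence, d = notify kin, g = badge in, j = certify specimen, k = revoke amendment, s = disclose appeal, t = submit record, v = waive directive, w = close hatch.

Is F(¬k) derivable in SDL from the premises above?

Yes

Premise 2 gives O(t).
Premise 1 is O(b → ¬t); contrapositively O(t → ¬b). Since O(t) holds, K gives O(¬b).
From O(¬b) and premise 7, O(¬b → ¬s), we obtain O(¬s).
The contrapositive of premise 5 (O(a → s)) is O(¬s → ¬a), and O(¬s) is already established, so O(¬a).
The contrapositive of premise 6 (O(¬g → a)) is O(¬a → g), and O(¬a) is already established, so O(g).
The contrapositive of premise 9 (O(d → ¬g)) is O(g → ¬d), and O(g) is already established, so O(¬d).
Premise 3 is O(¬k → d); contrapositively O(¬d → k). Since O(¬d) holds, K gives O(k).
Premises 4, 8, 10 do not contribute to this derivation.
So O(k) holds, i.e. F(¬k). The claim follows.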